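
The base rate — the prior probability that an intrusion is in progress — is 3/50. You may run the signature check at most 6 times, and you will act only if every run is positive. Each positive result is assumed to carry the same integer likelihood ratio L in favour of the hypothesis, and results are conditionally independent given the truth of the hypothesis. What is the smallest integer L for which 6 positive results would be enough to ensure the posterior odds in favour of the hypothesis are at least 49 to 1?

4

Prior odds = 0.06/0.94 = 3/47.
Target odds = 49.
Need L⁶ ≥ 49 ÷ (3/47) = 2303/3.
3⁶ = 729 < 2303/3 ≤ 4096 = 4⁶, so L = 4.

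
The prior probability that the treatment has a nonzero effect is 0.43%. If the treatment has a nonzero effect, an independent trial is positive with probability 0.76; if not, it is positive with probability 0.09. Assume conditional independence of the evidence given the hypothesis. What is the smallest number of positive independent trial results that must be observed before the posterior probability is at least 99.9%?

Prior odds = 0.0043/0.9957 = 43/9957.
Likelihood ratio of a positive = 0.76/0.09 = 76/9.
Target posterior odds = 0.999/0.001 = 999.
Require (76/9)ⁿ ≥ 999 ÷ (43/9957) = 9947043/43.
(76/9)⁵ ≈42939.3 falls short of 9947043/43 but (76/9)⁶ ≈362599 reaches it, so n = 6.

6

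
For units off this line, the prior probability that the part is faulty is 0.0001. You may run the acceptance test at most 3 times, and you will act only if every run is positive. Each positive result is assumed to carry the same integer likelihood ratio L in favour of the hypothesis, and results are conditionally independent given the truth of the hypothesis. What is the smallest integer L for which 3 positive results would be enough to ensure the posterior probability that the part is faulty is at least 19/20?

58

Prior odds = 0.0001/0.9999 = 1/9999.
Target odds = 0.95/0.05 = 19.
Need L³ ≥ 19 ÷ (1/9999) = 189981.
57³ = 185193 < 189981 ≤ 195112 = 58³, so L = 58.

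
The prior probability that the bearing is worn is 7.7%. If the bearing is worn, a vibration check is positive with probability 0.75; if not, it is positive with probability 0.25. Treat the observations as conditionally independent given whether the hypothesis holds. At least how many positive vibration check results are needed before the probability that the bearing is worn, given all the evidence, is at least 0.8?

4

Prior odds = 0.077/0.923 = 77/923.
Likelihood ratio of a positive = 0.75/0.25 = 3.
Target posterior odds = 0.8/0.2 = 4.
Require 3ⁿ ≥ 4 ÷ (77/923) = 3692/77.
3³ = 27 falls short of 3692/77 but 3⁴ = 81 reaches it, so n = 4.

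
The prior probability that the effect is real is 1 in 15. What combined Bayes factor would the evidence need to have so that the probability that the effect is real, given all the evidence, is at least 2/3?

28

Prior odds = (1/15)/(14/15) = 1/14.
Target odds = (2/3)/(1/3) = 2.
Required Bayes factor = 2 ÷ (1/14) = 28.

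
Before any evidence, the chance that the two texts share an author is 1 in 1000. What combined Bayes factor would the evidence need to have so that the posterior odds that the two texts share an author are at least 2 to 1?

1998

Prior odds = 0.001/0.999 = 1/999.
Target odds = 2.
Required Bayes factor = 2 ÷ (1/999) = 1998.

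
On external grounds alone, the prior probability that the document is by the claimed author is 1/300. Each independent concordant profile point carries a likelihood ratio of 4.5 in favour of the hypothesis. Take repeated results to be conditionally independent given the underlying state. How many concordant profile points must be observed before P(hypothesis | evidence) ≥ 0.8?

Prior odds = (1/300)/(299/300) = 1/299.
Likelihood ratio per concordant profile point = 4.5.
Target odds: 0.8 ÷ 0.2 = 4.
Need (1/299) × 4.5ⁿ ≥ 4, i.e. 4.5ⁿ ≥ 1196.
4.5⁴ = 410.0625 falls short of 1196 but 4.5⁵ = 1845.28125 reaches it, so n = 5.

5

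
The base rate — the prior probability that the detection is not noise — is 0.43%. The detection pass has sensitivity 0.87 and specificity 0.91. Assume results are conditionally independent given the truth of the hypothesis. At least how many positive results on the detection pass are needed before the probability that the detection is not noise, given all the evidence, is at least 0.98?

Prior odds: 0.0043 ÷ 0.9957 = 43/9957.
False-positive rate = 1 − 0.91 = 0.09; likelihood ratio of a positive = 0.87/0.09 = 29/3.
Target odds: 0.98 ÷ 0.02 = 49.
Require (29/3)ⁿ ≥ 49 ÷ (43/9957) = 487893/43.
(29/3)⁴ = 707281/81 falls short of 487893/43 but (29/3)⁵ = 20511149/243 reaches it, so n = 5.

5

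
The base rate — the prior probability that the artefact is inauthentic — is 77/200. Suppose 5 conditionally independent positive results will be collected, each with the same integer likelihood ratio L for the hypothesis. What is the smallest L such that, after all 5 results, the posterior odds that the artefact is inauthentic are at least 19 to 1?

Prior odds = 0.385/0.615 = 77/123.
Target odds = 19.
Need L⁵ ≥ 19 ÷ (77/123) = 2337/77.
1⁵ = 1 < 2337/77 ≤ 32 = 2⁵, so L = 2.

2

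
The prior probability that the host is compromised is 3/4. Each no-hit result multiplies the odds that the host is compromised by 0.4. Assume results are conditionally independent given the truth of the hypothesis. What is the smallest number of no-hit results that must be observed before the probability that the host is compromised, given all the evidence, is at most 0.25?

3

Prior odds = 0.75/0.25 = 3.
Likelihood ratio per no-hit result = 0.4.
Target posterior odds = 0.25/0.75 = 1/3.
Need 3 × 0.4ⁿ ≤ 1/3, i.e. 0.4ⁿ ≤ 1/9.
0.4² = 0.16 is still above 1/9 but 0.4³ = 0.064 is at or below it, so n = 3.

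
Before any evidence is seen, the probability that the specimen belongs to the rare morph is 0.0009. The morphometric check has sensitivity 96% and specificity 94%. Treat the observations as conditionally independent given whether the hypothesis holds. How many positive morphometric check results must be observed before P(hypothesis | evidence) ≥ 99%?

Prior odds: 0.0009 ÷ 0.9991 = 9/9991.
False-positive rate = 1 − 0.94 = 0.06; likelihood ratio of a positive = 0.96/0.06 = 16.
Target odds: 0.99 ÷ 0.01 = 99.
Require 16ⁿ ≥ 99 ÷ (9/9991) = 109901.
16⁴ = 65536 falls short of 109901 but 16⁵ = 1048576 reaches it, so n = 5.

5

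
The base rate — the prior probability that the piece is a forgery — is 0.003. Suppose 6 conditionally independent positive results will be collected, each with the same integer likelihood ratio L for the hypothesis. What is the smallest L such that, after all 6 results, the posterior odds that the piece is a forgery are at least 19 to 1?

Prior odds = 0.003/0.997 = 3/997.
Target odds = 19.
Need L⁶ ≥ 19 ÷ (3/997) = 18943/3.
4⁶ = 4096 < 18943/3 ≤ 15625 = 5⁶, so L = 5.

5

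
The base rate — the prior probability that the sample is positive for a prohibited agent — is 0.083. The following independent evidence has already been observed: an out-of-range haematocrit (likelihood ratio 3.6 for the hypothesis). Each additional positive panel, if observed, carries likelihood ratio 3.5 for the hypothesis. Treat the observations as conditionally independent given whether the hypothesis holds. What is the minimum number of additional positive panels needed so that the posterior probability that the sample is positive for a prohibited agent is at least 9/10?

Prior odds = 0.083/0.917 = 83/917.
Bayes factor of the evidence already in hand = 3.6.
Odds after that evidence = (83/917) × 3.6 = 1494/4585.
Target odds = 0.9/0.1 = 9.
Need 3.5ⁿ ≥ 9 ÷ (1494/4585) = 4585/166.
3.5² = 12.25 falls short of 4585/166 but 3.5³ = 42.875 reaches it, so n = 3.

3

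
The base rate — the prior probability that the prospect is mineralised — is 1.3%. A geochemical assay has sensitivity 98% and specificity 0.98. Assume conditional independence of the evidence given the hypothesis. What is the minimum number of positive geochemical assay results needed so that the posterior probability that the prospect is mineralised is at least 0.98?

3

Prior odds = 0.013/0.987 = 13/987.
False-positive rate = 1 − 0.98 = 0.02; likelihood ratio of a positive = 0.98/0.02 = 49.
Target odds: 0.98 ÷ 0.02 = 49.
Need (13/987) × 49ⁿ ≥ 49, i.e. 49ⁿ ≥ 48363/13.
49² = 2401 falls short of 48363/13 but 49³ = 117649 reaches it, so n = 3.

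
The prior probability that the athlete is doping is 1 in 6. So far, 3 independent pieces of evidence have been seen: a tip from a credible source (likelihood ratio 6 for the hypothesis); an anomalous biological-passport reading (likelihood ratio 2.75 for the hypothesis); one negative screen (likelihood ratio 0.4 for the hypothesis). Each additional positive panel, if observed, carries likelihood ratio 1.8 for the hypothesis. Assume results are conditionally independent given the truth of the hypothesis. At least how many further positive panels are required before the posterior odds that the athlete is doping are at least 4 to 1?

2

Prior odds = (1/6)/(5/6) = 0.2.
Combined Bayes factor of the evidence already in hand = 6 × 2.75 × 0.4 = 6.6.
Odds after that evidence = 0.2 × 6.6 = 1.32.
Target odds = 4.
Need 1.8ⁿ ≥ 4 ÷ 1.32 = 100/33.
1.8¹ = 1.8 falls short of 100/33 but 1.8² = 3.24 reaches it, so n = 2.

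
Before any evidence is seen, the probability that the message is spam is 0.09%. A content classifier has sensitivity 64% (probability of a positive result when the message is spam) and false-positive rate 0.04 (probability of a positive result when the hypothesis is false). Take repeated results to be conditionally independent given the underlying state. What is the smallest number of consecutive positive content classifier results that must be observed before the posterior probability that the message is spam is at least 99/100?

5

Prior odds = 0.0009/0.9991 = 9/9991.
Likelihood ratio of a positive result = 0.64/0.04 = 16.
Target posterior odds = 0.99/0.01 = 99.
Need (9/9991) × 16ⁿ ≥ 99, i.e. 16ⁿ ≥ 109901.
16⁴ = 65536 falls short of 109901 but 16⁵ = 1048576 reaches it, so n = 5.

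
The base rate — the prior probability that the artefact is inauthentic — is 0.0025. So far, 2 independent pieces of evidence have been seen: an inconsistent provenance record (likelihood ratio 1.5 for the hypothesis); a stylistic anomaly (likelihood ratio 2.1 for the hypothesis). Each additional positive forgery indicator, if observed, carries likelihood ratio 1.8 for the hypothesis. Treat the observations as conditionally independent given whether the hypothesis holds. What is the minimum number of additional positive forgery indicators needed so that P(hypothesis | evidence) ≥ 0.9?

Prior odds = 0.0025/0.9975 = 1/399.
Combined Bayes factor of the evidence already in hand = 1.5 × 2.1 = 3.15.
Odds after that evidence = (1/399) × 3.15 = 3/380.
Target odds = 0.9/0.1 = 9.
Need 1.8ⁿ ≥ 9 ÷ (3/380) = 1140.
1.8¹¹ ≈642.684 falls short of 1140 but 1.8¹² ≈1156.83 reaches it, so n = 12.

12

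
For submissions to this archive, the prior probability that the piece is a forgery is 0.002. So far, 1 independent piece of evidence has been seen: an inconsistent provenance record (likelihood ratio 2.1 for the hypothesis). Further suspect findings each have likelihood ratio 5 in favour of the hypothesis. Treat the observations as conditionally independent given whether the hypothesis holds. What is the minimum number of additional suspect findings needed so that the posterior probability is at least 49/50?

Prior odds = 0.002/0.998 = 1/499.
Bayes factor of the evidence already in hand = 2.1.
Odds after that evidence = (1/499) × 2.1 = 21/4990.
Target odds = 0.98/0.02 = 49.
Need 5ⁿ ≥ 49 ÷ (21/4990) = 34930/3.
5⁵ = 3125 falls short of 34930/3 but 5⁶ = 15625 reaches it, so n = 6.

6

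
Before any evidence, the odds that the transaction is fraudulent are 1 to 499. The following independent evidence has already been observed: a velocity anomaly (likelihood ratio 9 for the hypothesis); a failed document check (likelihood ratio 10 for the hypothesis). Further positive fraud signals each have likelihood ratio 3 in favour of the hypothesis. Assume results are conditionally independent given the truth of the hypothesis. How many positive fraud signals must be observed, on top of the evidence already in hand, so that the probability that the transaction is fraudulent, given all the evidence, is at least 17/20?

Prior odds = 1/499.
Combined Bayes factor of the evidence already in hand = 9 × 10 = 90.
Odds after that evidence = (1/499) × 90 = 90/499.
Target odds = 0.85/0.15 = 17/3.
Need 3ⁿ ≥ 17/3 ÷ (90/499) = 8483/270.
3³ = 27 falls short of 8483/270 but 3⁴ = 81 reaches it, so n = 4.

4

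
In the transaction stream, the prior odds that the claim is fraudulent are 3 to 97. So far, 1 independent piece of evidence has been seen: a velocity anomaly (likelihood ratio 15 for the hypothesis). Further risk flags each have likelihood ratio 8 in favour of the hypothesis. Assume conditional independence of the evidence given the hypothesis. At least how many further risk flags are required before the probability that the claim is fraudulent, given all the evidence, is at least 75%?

Prior odds = 3/97.
Bayes factor of the evidence already in hand = 15.
Odds after that evidence = (3/97) × 15 = 45/97.
Target odds = 0.75/0.25 = 3.
Need 8ⁿ ≥ 3 ÷ (45/97) = 97/15.
8¹ = 8, which meets the required 97/15; so n = 1.

1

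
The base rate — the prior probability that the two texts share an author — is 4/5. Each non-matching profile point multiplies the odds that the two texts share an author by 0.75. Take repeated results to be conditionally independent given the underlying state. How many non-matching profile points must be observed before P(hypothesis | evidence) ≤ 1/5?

10

Prior odds = 0.8/0.2 = 4.
Likelihood ratio per non-matching profile point = 0.75.
Target posterior odds = 0.2/0.8 = 0.25.
Need 4 × 0.75ⁿ ≤ 0.25, i.e. 0.75ⁿ ≤ 0.0625.
0.75⁹ = 19683/262144 is still above 0.0625 but 0.75¹⁰ = 59049/1048576 is at or below it, so n = 10.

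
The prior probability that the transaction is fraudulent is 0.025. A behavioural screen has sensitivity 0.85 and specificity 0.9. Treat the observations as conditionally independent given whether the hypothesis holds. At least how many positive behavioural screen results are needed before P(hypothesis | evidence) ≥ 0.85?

3

Prior odds: 0.025 ÷ 0.975 = 1/39.
False-positive rate = 1 − 0.9 = 0.1; likelihood ratio of a positive = 0.85/0.1 = 8.5.
Target odds: 0.85 ÷ 0.15 = 17/3.
Require 8.5ⁿ ≥ 17/3 ÷ (1/39) = 221.
8.5² = 72.25 falls short of 221 but 8.5³ = 614.125 reaches it, so n = 3.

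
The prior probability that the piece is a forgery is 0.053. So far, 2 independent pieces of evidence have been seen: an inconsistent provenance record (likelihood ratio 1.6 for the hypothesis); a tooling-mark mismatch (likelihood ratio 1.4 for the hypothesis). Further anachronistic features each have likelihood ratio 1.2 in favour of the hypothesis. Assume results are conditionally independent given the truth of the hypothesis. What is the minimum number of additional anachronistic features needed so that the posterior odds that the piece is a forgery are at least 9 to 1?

24

Prior odds = 0.053/0.947 = 53/947.
Combined Bayes factor of the evidence already in hand = 1.6 × 1.4 = 2.24.
Odds after that evidence = (53/947) × 2.24 = 2968/23675.
Target odds = 9.
Need 1.2ⁿ ≥ 9 ÷ (2968/23675) = 213075/2968.
1.2²³ ≈66.2474 falls short of 213075/2968 but 1.2²⁴ ≈79.4968 reaches it, so n = 24.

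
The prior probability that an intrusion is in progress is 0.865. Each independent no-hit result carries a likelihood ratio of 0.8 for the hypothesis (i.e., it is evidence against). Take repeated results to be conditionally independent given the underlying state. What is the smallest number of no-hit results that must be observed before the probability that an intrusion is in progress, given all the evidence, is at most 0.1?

19

Prior odds = 0.865/0.135 = 173/27.
Likelihood ratio per no-hit result = 0.8.
Target posterior odds = 0.1/0.9 = 1/9.
Need (173/27) × 0.8ⁿ ≤ 1/9, i.e. 0.8ⁿ ≤ 3/173.
0.8¹⁸ ≈0.0180144 is still above 3/173 but 0.8¹⁹ ≈0.0144115 is at or below it, so n = 19.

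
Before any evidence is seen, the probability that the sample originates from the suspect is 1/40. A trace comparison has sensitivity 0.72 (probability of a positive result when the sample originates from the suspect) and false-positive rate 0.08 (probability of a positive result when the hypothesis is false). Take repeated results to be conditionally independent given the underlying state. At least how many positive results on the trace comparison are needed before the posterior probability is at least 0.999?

Prior odds = 0.025/0.975 = 1/39.
Likelihood ratio of a positive result = 0.72/0.08 = 9.
Target odds: 0.999 ÷ 0.001 = 999.
Need (1/39) × 9ⁿ ≥ 999, i.e. 9ⁿ ≥ 38961.
9⁴ = 6561 falls short of 38961 but 9⁵ = 59049 reaches it, so n = 5.

5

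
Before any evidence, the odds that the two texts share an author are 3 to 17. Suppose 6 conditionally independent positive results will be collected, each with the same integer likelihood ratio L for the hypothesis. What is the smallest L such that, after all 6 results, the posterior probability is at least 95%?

3

Prior odds = 3/17.
Target odds = 0.95/0.05 = 19.
Need L⁶ ≥ 19 ÷ (3/17) = 323/3.
2⁶ = 64 < 323/3 ≤ 729 = 3⁶, so L = 3.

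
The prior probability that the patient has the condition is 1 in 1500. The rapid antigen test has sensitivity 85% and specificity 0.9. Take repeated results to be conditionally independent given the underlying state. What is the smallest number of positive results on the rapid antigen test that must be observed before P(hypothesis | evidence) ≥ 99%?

6

Prior odds = (1/1500)/(1499/1500) = 1/1499.
False-positive rate = 1 − 0.9 = 0.1; likelihood ratio of a positive = 0.85/0.1 = 8.5.
Target posterior odds = 0.99/0.01 = 99.
Require 8.5ⁿ ≥ 99 ÷ (1/1499) = 148401.
8.5⁵ = 44370.53125 falls short of 148401 but 8.5⁶ = 24137569/64 reaches it, so n = 6.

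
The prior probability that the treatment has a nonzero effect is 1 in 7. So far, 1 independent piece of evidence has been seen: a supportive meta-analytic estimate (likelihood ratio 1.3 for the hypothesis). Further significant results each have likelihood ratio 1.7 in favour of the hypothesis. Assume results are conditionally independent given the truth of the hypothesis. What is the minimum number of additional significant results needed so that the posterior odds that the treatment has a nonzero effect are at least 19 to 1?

9

Prior odds = (1/7)/(6/7) = 1/6.
Bayes factor of the evidence already in hand = 1.3.
Odds after that evidence = (1/6) × 1.3 = 13/60.
Target odds = 19.
Need 1.7ⁿ ≥ 19 ÷ (13/60) = 1140/13.
1.7⁸ ≈69.7576 falls short of 1140/13 but 1.7⁹ ≈118.588 reaches it, so n = 9.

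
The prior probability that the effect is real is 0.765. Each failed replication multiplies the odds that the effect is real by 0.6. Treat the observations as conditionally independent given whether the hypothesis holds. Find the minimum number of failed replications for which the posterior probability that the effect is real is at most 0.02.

10

Prior odds = 0.765/0.235 = 153/47.
Likelihood ratio per failed replication = 0.6.
Target posterior odds = 0.02/0.98 = 1/49.
Need (153/47) × 0.6ⁿ ≤ 1/49, i.e. 0.6ⁿ ≤ 47/7497.
0.6⁹ = 19683/1953125 is still above 47/7497 but 0.6¹⁰ = 59049/9765625 is at or below it, so n = 10.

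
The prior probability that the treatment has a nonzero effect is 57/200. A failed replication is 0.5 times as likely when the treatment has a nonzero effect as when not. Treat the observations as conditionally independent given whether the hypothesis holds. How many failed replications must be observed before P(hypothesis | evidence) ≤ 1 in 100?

6

Prior odds: 0.285 ÷ 0.715 = 57/143.
Likelihood ratio per failed replication = 0.5.
Target odds: 0.01 ÷ 0.99 = 1/99.
Need (57/143) × 0.5ⁿ ≤ 1/99, i.e. 0.5ⁿ ≤ 13/513.
0.5⁵ = 0.03125 is still above 13/513 but 0.5⁶ = 0.015625 is at or below it, so n = 6.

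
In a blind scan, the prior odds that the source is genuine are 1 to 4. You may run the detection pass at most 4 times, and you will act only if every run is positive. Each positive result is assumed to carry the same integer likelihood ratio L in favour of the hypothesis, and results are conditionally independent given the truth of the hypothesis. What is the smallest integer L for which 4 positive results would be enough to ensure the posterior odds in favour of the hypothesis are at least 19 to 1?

3

Prior odds = 0.25.
Target odds = 19.
Need L⁴ ≥ 19 ÷ 0.25 = 76.
2⁴ = 16 < 76 ≤ 81 = 3⁴, so L = 3.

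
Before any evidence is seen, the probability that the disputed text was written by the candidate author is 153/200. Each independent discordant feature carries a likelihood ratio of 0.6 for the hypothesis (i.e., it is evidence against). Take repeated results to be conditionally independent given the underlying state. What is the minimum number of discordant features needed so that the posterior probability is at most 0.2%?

Prior odds = 0.765/0.235 = 153/47.
Likelihood ratio per discordant feature = 0.6.
Target odds: 0.002 ÷ 0.998 = 1/499.
Need (153/47) × 0.6ⁿ ≤ 1/499, i.e. 0.6ⁿ ≤ 47/76347.
0.6¹⁴ ≈0.000783642 is still above 47/76347 but 0.6¹⁵ ≈0.000470185 is at or below it, so n = 15.

15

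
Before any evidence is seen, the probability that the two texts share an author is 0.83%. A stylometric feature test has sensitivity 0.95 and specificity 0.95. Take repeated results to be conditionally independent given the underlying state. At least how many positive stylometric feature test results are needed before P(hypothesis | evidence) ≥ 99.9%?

4

Prior odds: 0.0083 ÷ 0.9917 = 83/9917.
False-positive rate = 1 − 0.95 = 0.05; likelihood ratio of a positive = 0.95/0.05 = 19.
Target posterior odds = 0.999/0.001 = 999.
Require 19ⁿ ≥ 999 ÷ (83/9917) = 9907083/83.
19³ = 6859 falls short of 9907083/83 but 19⁴ = 130321 reaches it, so n = 4.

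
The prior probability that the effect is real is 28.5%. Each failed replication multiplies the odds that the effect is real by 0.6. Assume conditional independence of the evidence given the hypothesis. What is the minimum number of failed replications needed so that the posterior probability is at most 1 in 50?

6

Prior odds: 0.285 ÷ 0.715 = 57/143.
Likelihood ratio per failed replication = 0.6.
Target posterior odds = 0.02/0.98 = 1/49.
Need (57/143) × 0.6ⁿ ≤ 1/49, i.e. 0.6ⁿ ≤ 143/2793.
0.6⁵ = 0.07776 is still above 143/2793 but 0.6⁶ = 729/15625 is at or below it, so n = 6.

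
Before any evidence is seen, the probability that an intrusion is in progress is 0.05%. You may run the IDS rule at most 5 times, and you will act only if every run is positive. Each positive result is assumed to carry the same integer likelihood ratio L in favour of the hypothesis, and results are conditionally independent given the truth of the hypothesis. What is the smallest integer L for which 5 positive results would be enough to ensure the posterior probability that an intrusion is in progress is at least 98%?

10

Prior odds = 0.0005/0.9995 = 1/1999.
Target odds = 0.98/0.02 = 49.
Need L⁵ ≥ 49 ÷ (1/1999) = 97951.
9⁵ = 59049 < 97951 ≤ 100000 = 10⁵, so L = 10.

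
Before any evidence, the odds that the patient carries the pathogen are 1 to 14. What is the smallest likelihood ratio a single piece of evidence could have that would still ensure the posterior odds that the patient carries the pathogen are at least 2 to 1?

Prior odds = 1/14.
Target odds = 2.
Required Bayes factor = 2 ÷ (1/14) = 28.

28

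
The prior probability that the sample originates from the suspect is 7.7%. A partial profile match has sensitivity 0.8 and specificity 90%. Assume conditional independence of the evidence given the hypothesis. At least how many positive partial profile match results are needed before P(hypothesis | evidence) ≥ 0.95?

Prior odds = 0.077/0.923 = 77/923.
False-positive rate = 1 − 0.9 = 0.1; likelihood ratio of a positive = 0.8/0.1 = 8.
Target odds: 0.95 ÷ 0.05 = 19.
Need (77/923) × 8ⁿ ≥ 19, i.e. 8ⁿ ≥ 17537/77.
8² = 64 falls short of 17537/77 but 8³ = 512 reaches it, so n = 3.

3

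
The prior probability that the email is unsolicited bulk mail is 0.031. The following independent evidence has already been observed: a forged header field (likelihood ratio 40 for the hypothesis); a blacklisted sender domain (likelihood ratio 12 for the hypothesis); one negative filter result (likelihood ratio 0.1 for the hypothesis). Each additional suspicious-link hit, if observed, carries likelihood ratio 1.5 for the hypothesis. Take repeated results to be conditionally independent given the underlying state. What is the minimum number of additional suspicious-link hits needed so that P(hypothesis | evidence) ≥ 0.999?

16

Prior odds = 0.031/0.969 = 31/969.
Combined Bayes factor of the evidence already in hand = 40 × 12 × 0.1 = 48.
Odds after that evidence = (31/969) × 48 = 496/323.
Target odds = 0.999/0.001 = 999.
Need 1.5ⁿ ≥ 999 ÷ (496/323) = 322677/496.
1.5¹⁵ = 14348907/32768 falls short of 322677/496 but 1.5¹⁶ = 43046721/65536 reaches it, so n = 16.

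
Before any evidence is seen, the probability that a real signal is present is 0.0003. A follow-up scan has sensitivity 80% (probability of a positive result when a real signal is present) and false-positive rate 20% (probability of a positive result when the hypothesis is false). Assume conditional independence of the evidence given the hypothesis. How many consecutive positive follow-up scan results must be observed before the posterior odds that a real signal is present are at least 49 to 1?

9

Prior odds = 0.0003/0.9997 = 3/9997.
Likelihood ratio of a positive result = 0.8/0.2 = 4.
Target odds = 49.
Require 4ⁿ ≥ 49 ÷ (3/9997) = 489853/3.
4⁸ = 65536 falls short of 489853/3 but 4⁹ = 262144 reaches it, so n = 9.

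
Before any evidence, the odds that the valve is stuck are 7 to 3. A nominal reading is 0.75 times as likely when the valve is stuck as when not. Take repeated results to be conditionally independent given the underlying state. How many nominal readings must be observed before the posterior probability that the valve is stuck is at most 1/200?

Prior odds = 7/3.
Likelihood ratio per nominal reading = 0.75.
Target posterior odds = 0.005/0.995 = 1/199.
Require 0.75ⁿ ≤ 1/199 ÷ (7/3) = 3/1393.
0.75²¹ ≈0.00237841 is still above 3/1393 but 0.75²² ≈0.00178381 is at or below it, so n = 22.

22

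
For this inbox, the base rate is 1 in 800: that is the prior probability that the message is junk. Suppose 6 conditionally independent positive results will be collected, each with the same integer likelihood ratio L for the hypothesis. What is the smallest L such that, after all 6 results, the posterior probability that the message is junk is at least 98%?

6

Prior odds = 0.00125/0.99875 = 1/799.
Target odds = 0.98/0.02 = 49.
Need L⁶ ≥ 49 ÷ (1/799) = 39151.
5⁶ = 15625 < 39151 ≤ 46656 = 6⁶, so L = 6.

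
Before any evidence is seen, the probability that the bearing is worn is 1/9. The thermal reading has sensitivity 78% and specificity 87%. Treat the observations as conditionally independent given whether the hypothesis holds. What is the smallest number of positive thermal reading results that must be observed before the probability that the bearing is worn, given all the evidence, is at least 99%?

4

Prior odds = (1/9)/(8/9) = 0.125.
False-positive rate = 1 − 0.87 = 0.13; likelihood ratio of a positive = 0.78/0.13 = 6.
Target posterior odds = 0.99/0.01 = 99.
Require 6ⁿ ≥ 99 ÷ 0.125 = 792.
6³ = 216 falls short of 792 but 6⁴ = 1296 reaches it, so n = 4.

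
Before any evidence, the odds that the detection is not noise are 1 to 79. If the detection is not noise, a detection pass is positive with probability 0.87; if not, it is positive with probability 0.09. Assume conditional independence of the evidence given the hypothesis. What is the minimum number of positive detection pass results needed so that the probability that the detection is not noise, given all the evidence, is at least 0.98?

4

Prior odds = 1/79.
Likelihood ratio of a positive = 0.87/0.09 = 29/3.
Target odds: 0.98 ÷ 0.02 = 49.
Require (29/3)ⁿ ≥ 49 ÷ (1/79) = 3871.
(29/3)³ = 24389/27 falls short of 3871 but (29/3)⁴ = 707281/81 reaches it, so n = 4.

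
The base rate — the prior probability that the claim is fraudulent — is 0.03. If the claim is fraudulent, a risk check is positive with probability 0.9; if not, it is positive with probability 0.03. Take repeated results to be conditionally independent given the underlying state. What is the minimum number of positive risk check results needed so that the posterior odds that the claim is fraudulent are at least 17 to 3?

Prior odds = 0.03/0.97 = 3/97.
Likelihood ratio of a positive = 0.9/0.03 = 30.
Target odds = 17/3.
Need (3/97) × 30ⁿ ≥ 17/3, i.e. 30ⁿ ≥ 1649/9.
30¹ = 30 falls short of 1649/9 but 30² = 900 reaches it, so n = 2.

2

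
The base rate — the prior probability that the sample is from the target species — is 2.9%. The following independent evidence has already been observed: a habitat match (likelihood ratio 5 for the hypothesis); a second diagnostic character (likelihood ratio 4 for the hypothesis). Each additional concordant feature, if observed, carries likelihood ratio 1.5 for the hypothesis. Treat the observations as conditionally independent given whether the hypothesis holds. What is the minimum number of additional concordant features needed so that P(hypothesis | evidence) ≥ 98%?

11

Prior odds = 0.029/0.971 = 29/971.
Combined Bayes factor of the evidence already in hand = 5 × 4 = 20.
Odds after that evidence = (29/971) × 20 = 580/971.
Target odds = 0.98/0.02 = 49.
Need 1.5ⁿ ≥ 49 ÷ (580/971) = 47579/580.
1.5¹⁰ = 59049/1024 falls short of 47579/580 but 1.5¹¹ = 177147/2048 reaches it, so n = 11.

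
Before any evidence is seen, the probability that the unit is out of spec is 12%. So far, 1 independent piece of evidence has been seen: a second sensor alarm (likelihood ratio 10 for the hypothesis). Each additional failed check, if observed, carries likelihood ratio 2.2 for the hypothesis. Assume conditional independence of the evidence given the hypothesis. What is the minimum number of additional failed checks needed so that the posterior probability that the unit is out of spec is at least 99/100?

Prior odds = 0.12/0.88 = 3/22.
Bayes factor of the evidence already in hand = 10.
Odds after that evidence = (3/22) × 10 = 15/11.
Target odds = 0.99/0.01 = 99.
Need 2.2ⁿ ≥ 99 ÷ (15/11) = 72.6.
2.2⁵ = 51.53632 falls short of 72.6 but 2.2⁶ = 1771561/15625 reaches it, so n = 6.

6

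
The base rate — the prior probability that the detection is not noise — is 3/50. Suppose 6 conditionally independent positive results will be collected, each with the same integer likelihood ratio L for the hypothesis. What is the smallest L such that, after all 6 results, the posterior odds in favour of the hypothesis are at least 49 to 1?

Prior odds = 0.06/0.94 = 3/47.
Target odds = 49.
Need L⁶ ≥ 49 ÷ (3/47) = 2303/3.
3⁶ = 729 < 2303/3 ≤ 4096 = 4⁶, so L = 4.

4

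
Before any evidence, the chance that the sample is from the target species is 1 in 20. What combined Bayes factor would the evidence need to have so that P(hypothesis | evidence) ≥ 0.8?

Prior odds = 0.05/0.95 = 1/19.
Target odds = 0.8/0.2 = 4.
Required Bayes factor = 4 ÷ (1/19) = 76.

76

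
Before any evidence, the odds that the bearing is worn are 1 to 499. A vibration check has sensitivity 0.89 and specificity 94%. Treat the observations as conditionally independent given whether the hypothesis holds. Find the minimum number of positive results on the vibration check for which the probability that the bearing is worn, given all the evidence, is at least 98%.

4

Prior odds = 1/499.
False-positive rate = 1 − 0.94 = 0.06; likelihood ratio of a positive = 0.89/0.06 = 89/6.
Target odds: 0.98 ÷ 0.02 = 49.
Require (89/6)ⁿ ≥ 49 ÷ (1/499) = 24451.
(89/6)³ = 704969/216 falls short of 24451 but (89/6)⁴ = 62742241/1296 reaches it, so n = 4.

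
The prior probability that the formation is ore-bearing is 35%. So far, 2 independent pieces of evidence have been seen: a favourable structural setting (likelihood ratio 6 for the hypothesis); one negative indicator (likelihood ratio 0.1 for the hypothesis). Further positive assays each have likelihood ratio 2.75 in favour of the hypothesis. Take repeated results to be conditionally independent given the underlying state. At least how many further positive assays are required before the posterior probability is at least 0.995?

7

Prior odds = 0.35/0.65 = 7/13.
Combined Bayes factor of the evidence already in hand = 6 × 0.1 = 0.6.
Odds after that evidence = (7/13) × 0.6 = 21/65.
Target odds = 0.995/0.005 = 199.
Need 2.75ⁿ ≥ 199 ÷ (21/65) = 12935/21.
2.75⁶ = 1771561/4096 falls short of 12935/21 but 2.75⁷ = 19487171/16384 reaches it, so n = 7.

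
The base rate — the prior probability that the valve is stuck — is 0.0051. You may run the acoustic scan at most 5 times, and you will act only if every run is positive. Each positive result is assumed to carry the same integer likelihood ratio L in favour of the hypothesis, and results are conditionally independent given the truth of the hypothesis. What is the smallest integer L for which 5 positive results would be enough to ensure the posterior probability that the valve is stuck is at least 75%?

4

Prior odds = 0.0051/0.9949 = 51/9949.
Target odds = 0.75/0.25 = 3.
Need L⁵ ≥ 3 ÷ (51/9949) = 9949/17.
3⁵ = 243 < 9949/17 ≤ 1024 = 4⁵, so L = 4.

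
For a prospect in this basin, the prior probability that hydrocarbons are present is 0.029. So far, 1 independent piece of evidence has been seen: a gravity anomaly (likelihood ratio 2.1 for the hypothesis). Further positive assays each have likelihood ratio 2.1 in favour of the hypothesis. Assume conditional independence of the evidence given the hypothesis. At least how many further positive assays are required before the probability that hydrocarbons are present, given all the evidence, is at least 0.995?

11

Prior odds = 0.029/0.971 = 29/971.
Bayes factor of the evidence already in hand = 2.1.
Odds after that evidence = (29/971) × 2.1 = 609/9710.
Target odds = 0.995/0.005 = 199.
Need 2.1ⁿ ≥ 199 ÷ (609/9710) = 1932290/609.
2.1¹⁰ ≈1667.99 falls short of 1932290/609 but 2.1¹¹ ≈3502.78 reaches it, so n = 11.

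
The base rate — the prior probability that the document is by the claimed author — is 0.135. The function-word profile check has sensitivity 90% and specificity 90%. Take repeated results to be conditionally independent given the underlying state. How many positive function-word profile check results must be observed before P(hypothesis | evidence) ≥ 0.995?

Prior odds: 0.135 ÷ 0.865 = 27/173.
False-positive rate = 1 − 0.9 = 0.1; likelihood ratio of a positive = 0.9/0.1 = 9.
Target odds: 0.995 ÷ 0.005 = 199.
Require 9ⁿ ≥ 199 ÷ (27/173) = 34427/27.
9³ = 729 falls short of 34427/27 but 9⁴ = 6561 reaches it, so n = 4.

4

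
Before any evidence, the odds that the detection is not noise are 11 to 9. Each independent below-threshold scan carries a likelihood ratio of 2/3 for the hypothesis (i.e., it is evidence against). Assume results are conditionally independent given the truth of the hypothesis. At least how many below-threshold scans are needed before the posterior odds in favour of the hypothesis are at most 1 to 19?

Prior odds = 11/9.
Likelihood ratio per below-threshold scan = 2/3.
Target odds = 1/19.
Require (2/3)ⁿ ≤ 1/19 ÷ (11/9) = 9/209.
(2/3)⁷ = 128/2187 is still above 9/209 but (2/3)⁸ = 256/6561 is at or below it, so n = 8.

8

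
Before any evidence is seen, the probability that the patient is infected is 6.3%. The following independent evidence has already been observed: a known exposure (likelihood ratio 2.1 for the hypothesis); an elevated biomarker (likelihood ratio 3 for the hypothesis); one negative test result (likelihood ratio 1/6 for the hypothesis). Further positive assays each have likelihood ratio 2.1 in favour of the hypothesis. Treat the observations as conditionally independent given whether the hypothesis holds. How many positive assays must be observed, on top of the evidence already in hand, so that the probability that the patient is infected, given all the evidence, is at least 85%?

6

Prior odds = 0.063/0.937 = 63/937.
Combined Bayes factor of the evidence already in hand = 2.1 × 3 × (1/6) = 1.05.
Odds after that evidence = (63/937) × 1.05 = 1323/18740.
Target odds = 0.85/0.15 = 17/3.
Need 2.1ⁿ ≥ 17/3 ÷ (1323/18740) = 318580/3969.
2.1⁵ = 4084101/100000 falls short of 318580/3969 but 2.1⁶ = 85766121/1000000 reaches it, so n = 6.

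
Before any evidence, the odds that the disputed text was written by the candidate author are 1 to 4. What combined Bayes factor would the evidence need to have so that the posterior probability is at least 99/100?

Prior odds = 0.25.
Target odds = 0.99/0.01 = 99.
Required Bayes factor = 99 ÷ 0.25 = 396.

396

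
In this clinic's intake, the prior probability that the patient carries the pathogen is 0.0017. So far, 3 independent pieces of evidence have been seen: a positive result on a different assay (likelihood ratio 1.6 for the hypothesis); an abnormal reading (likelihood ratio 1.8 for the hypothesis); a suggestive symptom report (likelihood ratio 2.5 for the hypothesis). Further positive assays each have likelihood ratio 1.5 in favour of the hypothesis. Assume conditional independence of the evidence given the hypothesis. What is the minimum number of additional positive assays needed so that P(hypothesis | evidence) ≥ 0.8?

Prior odds = 0.0017/0.9983 = 17/9983.
Combined Bayes factor of the evidence already in hand = 1.6 × 1.8 × 2.5 = 7.2.
Odds after that evidence = (17/9983) × 7.2 = 612/49915.
Target odds = 0.8/0.2 = 4.
Need 1.5ⁿ ≥ 4 ÷ (612/49915) = 49915/153.
1.5¹⁴ = 4782969/16384 falls short of 49915/153 but 1.5¹⁵ = 14348907/32768 reaches it, so n = 15.

15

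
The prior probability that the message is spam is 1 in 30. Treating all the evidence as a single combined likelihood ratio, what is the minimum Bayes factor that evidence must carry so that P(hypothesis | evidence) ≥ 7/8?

Prior odds = (1/30)/(29/30) = 1/29.
Target odds = 0.875/0.125 = 7.
Required Bayes factor = 7 ÷ (1/29) = 203.

203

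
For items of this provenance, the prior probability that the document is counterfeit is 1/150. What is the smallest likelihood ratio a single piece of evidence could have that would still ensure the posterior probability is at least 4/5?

Prior odds = (1/150)/(149/150) = 1/149.
Target odds = 0.8/0.2 = 4.
Required Bayes factor = 4 ÷ (1/149) = 596.

596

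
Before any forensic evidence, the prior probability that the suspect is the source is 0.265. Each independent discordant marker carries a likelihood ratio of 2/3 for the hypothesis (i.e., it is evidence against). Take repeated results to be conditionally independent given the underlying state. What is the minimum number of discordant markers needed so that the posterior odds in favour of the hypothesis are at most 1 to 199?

11

Prior odds = 0.265/0.735 = 53/147.
Likelihood ratio per discordant marker = 2/3.
Target odds = 1/199.
Require (2/3)ⁿ ≤ 1/199 ÷ (53/147) = 147/10547.
(2/3)¹⁰ = 1024/59049 is still above 147/10547 but (2/3)¹¹ = 2048/177147 is at or below it, so n = 11.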